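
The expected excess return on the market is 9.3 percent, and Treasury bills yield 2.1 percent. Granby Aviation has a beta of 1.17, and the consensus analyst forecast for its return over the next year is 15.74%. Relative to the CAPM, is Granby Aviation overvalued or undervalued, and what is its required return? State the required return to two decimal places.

Undervalued; required return 12.98%

Required return = R_f + β·MRP = 2.1% + 1.17 × 9.3% = 12.98%
Forecast 15.74% > required 12.98% → the stock plots above the SML → undervalued.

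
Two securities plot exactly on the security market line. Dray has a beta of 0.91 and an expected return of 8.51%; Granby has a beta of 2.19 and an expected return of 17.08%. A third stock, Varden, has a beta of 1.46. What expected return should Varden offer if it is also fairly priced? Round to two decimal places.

12.19%

MRP (SML slope) = (17.08% − 8.51%) / (2.19 − 0.91) = 8.57% / 1.28 = 6.6953%
R_f (intercept) = 8.51% − 0.91 × 6.6953% = 2.4173%
E(R_Varden) = R_f + β × MRP = 2.4173% + 1.46 × 6.6953% = 12.19%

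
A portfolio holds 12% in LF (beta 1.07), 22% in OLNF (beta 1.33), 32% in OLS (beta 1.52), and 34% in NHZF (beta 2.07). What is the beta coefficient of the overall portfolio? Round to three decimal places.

1.611

β_P = Σ w_i β_i = 0.12×1.07 + 0.22×1.33 + 0.32×1.52 + 0.34×2.07 = 1.6112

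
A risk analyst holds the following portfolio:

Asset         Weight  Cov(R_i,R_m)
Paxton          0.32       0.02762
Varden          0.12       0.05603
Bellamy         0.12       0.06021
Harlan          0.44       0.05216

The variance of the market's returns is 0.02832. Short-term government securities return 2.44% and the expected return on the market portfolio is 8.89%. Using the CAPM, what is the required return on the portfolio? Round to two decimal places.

β_Paxton = 0.02762 / 0.02832 = 0.9753
β_Varden = 0.05603 / 0.02832 = 1.9785
β_Bellamy = 0.06021 / 0.02832 = 2.1261
β_Harlan = 0.05216 / 0.02832 = 1.8418
β_P = Σ w_i β_i = 0.32×0.9753 + 0.12×1.9785 + 0.12×2.1261 + 0.44×1.8418 = 1.6150
MRP = 8.89% − 2.44% = 6.45%
E(R_P) = R_f + β_P × MRP = 2.44% + 1.6150 × 6.45% = 12.86%

12.86%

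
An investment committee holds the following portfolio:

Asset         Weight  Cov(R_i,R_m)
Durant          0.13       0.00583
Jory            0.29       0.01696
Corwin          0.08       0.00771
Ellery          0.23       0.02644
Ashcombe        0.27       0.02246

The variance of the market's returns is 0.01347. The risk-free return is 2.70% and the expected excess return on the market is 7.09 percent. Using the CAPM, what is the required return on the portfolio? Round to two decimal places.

β_Durant = 0.00583 / 0.01347 = 0.4328
β_Jory = 0.01696 / 0.01347 = 1.2591
β_Corwin = 0.00771 / 0.01347 = 0.5724
β_Ellery = 0.02644 / 0.01347 = 1.9629
β_Ashcombe = 0.02246 / 0.01347 = 1.6674
β_P = Σ w_i β_i = 0.13×0.4328 + 0.29×1.2591 + 0.08×0.5724 + 0.23×1.9629 + 0.27×1.6674 = 1.3689
E(R_P) = R_f + β_P × MRP = 2.70% + 1.3689 × 7.09% = 12.41%

12.41%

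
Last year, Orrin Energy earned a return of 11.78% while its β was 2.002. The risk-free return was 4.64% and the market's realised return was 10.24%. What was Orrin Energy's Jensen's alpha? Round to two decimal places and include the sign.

-4.07%

Market excess return = 10.24% − 4.64% = 5.60%
CAPM benchmark = R_f + β(R_m − R_f) = 4.64% + 2.002 × 5.60% = 15.85120%
α = actual − benchmark = 11.78% − 15.85120% = -4.07%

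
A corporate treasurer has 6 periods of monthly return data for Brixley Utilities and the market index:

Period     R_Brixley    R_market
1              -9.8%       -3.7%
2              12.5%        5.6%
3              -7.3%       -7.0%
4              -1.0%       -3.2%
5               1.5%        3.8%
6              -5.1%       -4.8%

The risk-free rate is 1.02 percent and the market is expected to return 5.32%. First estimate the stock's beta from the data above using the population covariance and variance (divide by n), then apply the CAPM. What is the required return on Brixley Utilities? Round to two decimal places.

6.98%

Mean R_i = (-9.8 + 12.5 − 7.3 − 1.0 + 1.5 − 5.1) / 6 = -1.5333%
Mean R_m = (-3.7 + 5.6 − 7.0 − 3.2 + 3.8 − 4.8) / 6 = -1.5500%
Σ(R_i − R̄_i)(R_m − R̄_m) = 176.4800  ⇒  Cov = 176.4800 / 6 = 29.4133
Σ(R_m − R̄_m)² = 127.3550  ⇒  Var(R_m) = 127.3550 / 6 = 21.2258
β = Cov / Var(R_m) = 29.4133 / 21.2258 = 1.3857
MRP = 5.32% − 1.02% = 4.30%
E(R) = R_f + β × MRP = 1.02% + 1.3857 × 4.30% = 6.98%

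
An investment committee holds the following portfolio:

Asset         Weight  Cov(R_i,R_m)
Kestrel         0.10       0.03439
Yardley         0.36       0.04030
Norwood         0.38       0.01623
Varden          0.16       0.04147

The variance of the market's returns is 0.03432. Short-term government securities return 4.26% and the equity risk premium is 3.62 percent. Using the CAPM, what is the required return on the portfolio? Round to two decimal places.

7.50%

β_Kestrel = 0.03439 / 0.03432 = 1.0020
β_Yardley = 0.04030 / 0.03432 = 1.1742
β_Norwood = 0.01623 / 0.03432 = 0.4729
β_Varden = 0.04147 / 0.03432 = 1.2083
β_P = Σ w_i β_i = 0.10×1.0020 + 0.36×1.1742 + 0.38×0.4729 + 0.16×1.2083 = 0.8959
E(R_P) = R_f + β_P × MRP = 4.26% + 0.8959 × 3.62% = 7.50%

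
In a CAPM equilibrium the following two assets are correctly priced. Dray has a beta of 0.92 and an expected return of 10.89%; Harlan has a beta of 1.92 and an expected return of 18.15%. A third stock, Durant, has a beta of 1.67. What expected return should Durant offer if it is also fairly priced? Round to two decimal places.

16.34%

MRP (SML slope) = (18.15% − 10.89%) / (1.92 − 0.92) = 7.26% / 1.00 = 7.2600%
R_f (intercept) = 10.89% − 0.92 × 7.2600% = 4.2108%
E(R_Durant) = R_f + β × MRP = 4.2108% + 1.67 × 7.2600% = 16.34%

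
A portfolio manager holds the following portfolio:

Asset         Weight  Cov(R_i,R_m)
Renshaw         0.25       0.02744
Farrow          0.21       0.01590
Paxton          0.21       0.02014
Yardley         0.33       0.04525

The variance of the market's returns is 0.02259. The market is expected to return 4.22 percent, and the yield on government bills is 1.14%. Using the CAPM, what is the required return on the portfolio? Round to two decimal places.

β_Renshaw = 0.02744 / 0.02259 = 1.2147
β_Farrow = 0.01590 / 0.02259 = 0.7039
β_Paxton = 0.02014 / 0.02259 = 0.8915
β_Yardley = 0.04525 / 0.02259 = 2.0031
β_P = Σ w_i β_i = 0.25×1.2147 + 0.21×0.7039 + 0.21×0.8915 + 0.33×2.0031 = 1.2997
MRP = 4.22% − 1.14% = 3.08%
E(R_P) = R_f + β_P × MRP = 1.14% + 1.2997 × 3.08% = 5.14%

5.14%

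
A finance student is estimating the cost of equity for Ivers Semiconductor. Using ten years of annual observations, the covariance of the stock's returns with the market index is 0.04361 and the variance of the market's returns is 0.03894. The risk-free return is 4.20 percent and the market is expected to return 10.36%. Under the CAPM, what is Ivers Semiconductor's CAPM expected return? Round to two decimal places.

β = Cov(R_i, R_m) / Var(R_m) = 0.04361 / 0.03894 = 1.1199
MRP = 10.36% − 4.20% = 6.16%
E(R) = R_f + β × MRP = 4.20% + 1.1199 × 6.16% = 11.10%

11.10%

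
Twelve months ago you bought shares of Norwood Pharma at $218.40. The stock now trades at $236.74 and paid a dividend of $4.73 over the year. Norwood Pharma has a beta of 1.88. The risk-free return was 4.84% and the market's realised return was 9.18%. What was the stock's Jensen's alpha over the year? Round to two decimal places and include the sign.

-2.44%

Realised HPR = (P1 + D1 − P0) / P0 = (236.74 + 4.73 − 218.40) / 218.40 = 23.07 / 218.40 = 10.5632%
MRP = 9.18% − 4.84% = 4.34%
CAPM required = R_f + β·MRP = 4.84% + 1.88 × 4.34% = 12.9992%
α = realised − required = 10.5632% − 12.9992% = -2.44%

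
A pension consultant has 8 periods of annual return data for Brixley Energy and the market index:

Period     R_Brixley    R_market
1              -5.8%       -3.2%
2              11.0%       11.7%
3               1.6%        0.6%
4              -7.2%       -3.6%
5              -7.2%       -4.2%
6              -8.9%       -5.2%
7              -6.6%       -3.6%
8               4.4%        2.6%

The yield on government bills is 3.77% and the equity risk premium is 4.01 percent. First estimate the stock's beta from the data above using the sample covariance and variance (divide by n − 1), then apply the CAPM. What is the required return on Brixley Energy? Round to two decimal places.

Mean R_i = (-5.8 + 11.0 + 1.6 − 7.2 − 7.2 − 8.9 − 6.6 + 4.4) / 8 = -2.3375%
Mean R_m = (-3.2 + 11.7 + 0.6 − 3.6 − 4.2 − 5.2 − 3.6 + 2.6) / 8 = -0.6125%
Σ(R_i − R̄_i)(R_m − R̄_m) = 274.4063  ⇒  Cov = 274.4063 / 7 = 39.2009
Σ(R_m − R̄_m)² = 221.8488  ⇒  Var(R_m) = 221.8488 / 7 = 31.6927
β = Cov / Var(R_m) = 39.2009 / 31.6927 = 1.2369
E(R) = R_f + β × MRP = 3.77% + 1.2369 × 4.01% = 8.73%

8.73%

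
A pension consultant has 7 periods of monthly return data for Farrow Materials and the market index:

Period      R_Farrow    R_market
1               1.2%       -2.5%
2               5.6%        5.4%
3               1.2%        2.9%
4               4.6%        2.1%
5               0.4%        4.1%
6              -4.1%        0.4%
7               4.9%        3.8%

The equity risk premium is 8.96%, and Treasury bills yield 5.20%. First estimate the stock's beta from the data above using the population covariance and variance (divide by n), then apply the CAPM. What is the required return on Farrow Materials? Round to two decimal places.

10.95%

Mean R_i = (1.2 + 5.6 + 1.2 + 4.6 + 0.4 − 4.1 + 4.9) / 7 = 1.9714%
Mean R_m = (-2.5 + 5.4 + 2.9 + 2.1 + 4.1 + 0.4 + 3.8) / 7 = 2.3143%
Σ(R_i − R̄_i)(R_m − R̄_m) = 27.0629  ⇒  Cov = 27.0629 / 7 = 3.8661
Σ(R_m − R̄_m)² = 42.1486  ⇒  Var(R_m) = 42.1486 / 7 = 6.0212
β = Cov / Var(R_m) = 3.8661 / 6.0212 = 0.6421
E(R) = R_f + β × MRP = 5.20% + 0.6421 × 8.96% = 10.95%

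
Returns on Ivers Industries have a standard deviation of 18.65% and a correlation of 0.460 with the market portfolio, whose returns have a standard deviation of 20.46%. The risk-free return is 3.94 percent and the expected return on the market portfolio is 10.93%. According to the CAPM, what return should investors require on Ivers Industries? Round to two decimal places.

6.87%

β = ρ × σ_i / σ_m = 0.460 × 18.65% / 20.46% = 0.4193
MRP = 10.93% − 3.94% = 6.99%
E(R) = 3.94% + 0.4193 × 6.99% = 6.87%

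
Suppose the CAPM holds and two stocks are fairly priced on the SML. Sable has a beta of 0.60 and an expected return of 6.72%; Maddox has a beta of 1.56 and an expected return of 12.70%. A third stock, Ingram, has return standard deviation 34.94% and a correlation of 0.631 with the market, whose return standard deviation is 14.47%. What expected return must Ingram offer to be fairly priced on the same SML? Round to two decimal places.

12.47%

MRP = (12.70% − 6.72%) / (1.56 − 0.60) = 6.2292%
R_f = 6.72% − 0.60 × 6.2292% = 2.9825%
β_Ingram = ρ·σ_i/σ_m = 0.631 × 34.94 / 14.47 = 1.5236
E(R_Ingram) = R_f + β × MRP = 2.9825% + 1.5236 × 6.2292% = 12.47%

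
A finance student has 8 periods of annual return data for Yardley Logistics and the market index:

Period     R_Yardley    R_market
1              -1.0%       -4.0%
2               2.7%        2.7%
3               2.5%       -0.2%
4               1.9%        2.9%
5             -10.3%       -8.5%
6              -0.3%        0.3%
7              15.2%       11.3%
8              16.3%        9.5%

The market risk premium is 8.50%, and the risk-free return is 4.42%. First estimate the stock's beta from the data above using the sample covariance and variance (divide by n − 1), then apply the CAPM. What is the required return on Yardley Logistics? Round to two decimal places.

15.37%

Mean R_i = (-1.0 + 2.7 + 2.5 + 1.9 − 10.3 − 0.3 + 15.2 + 16.3) / 8 = 3.3750%
Mean R_m = (-4.0 + 2.7 − 0.2 + 2.9 − 8.5 + 0.3 + 11.3 + 9.5) / 8 = 1.7500%
Σ(R_i − R̄_i)(R_m − R̄_m) = 383.1200  ⇒  Cov = 383.1200 / 7 = 54.7314
Σ(R_m − R̄_m)² = 297.5200  ⇒  Var(R_m) = 297.5200 / 7 = 42.5029
β = Cov / Var(R_m) = 54.7314 / 42.5029 = 1.2877
E(R) = R_f + β × MRP = 4.42% + 1.2877 × 8.50% = 15.37%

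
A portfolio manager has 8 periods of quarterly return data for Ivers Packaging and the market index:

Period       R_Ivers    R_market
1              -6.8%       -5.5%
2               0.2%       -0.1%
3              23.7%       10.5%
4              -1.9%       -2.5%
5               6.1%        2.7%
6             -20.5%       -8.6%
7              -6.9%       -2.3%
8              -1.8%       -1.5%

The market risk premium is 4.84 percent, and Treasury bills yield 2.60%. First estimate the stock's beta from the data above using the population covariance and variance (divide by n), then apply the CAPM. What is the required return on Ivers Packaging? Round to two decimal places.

Mean R_i = (-6.8 + 0.2 + 23.7 − 1.9 + 6.1 − 20.5 − 6.9 − 1.8) / 8 = -0.9875%
Mean R_m = (-5.5 − 0.1 + 10.5 − 2.5 + 2.7 − 8.6 − 2.3 − 1.5) / 8 = -0.9125%
Σ(R_i − R̄_i)(R_m − R̄_m) = 495.1113  ⇒  Cov = 495.1113 / 8 = 61.8889
Σ(R_m − R̄_m)² = 228.8888  ⇒  Var(R_m) = 228.8888 / 8 = 28.6111
β = Cov / Var(R_m) = 61.8889 / 28.6111 = 2.1631
E(R) = R_f + β × MRP = 2.60% + 2.1631 × 4.84% = 13.07%

13.07%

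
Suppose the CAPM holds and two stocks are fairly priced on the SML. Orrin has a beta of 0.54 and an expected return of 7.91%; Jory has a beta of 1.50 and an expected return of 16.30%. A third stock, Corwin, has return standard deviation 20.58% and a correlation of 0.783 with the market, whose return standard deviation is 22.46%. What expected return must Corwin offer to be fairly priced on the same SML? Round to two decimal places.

MRP = (16.30% − 7.91%) / (1.50 − 0.54) = 8.7396%
R_f = 7.91% − 0.54 × 8.7396% = 3.1906%
β_Corwin = ρ·σ_i/σ_m = 0.783 × 20.58 / 22.46 = 0.7175
E(R_Corwin) = R_f + β × MRP = 3.1906% + 0.7175 × 8.7396% = 9.46%

9.46%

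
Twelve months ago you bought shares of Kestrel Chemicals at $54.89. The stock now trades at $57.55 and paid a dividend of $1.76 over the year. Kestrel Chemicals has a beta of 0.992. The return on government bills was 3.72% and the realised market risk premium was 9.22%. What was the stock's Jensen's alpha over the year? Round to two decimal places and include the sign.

-4.81%

Realised HPR = (P1 + D1 − P0) / P0 = (57.55 + 1.76 − 54.89) / 54.89 = 4.42 / 54.89 = 8.0525%
CAPM required = R_f + β·MRP = 3.72% + 0.992 × 9.22% = 12.86624%
α = realised − required = 8.0525% − 12.86624% = -4.81%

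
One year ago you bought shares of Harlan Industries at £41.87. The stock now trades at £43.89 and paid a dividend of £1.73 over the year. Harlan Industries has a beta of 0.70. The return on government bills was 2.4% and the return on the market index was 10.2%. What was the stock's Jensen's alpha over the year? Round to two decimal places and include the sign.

Realised HPR = (P1 + D1 − P0) / P0 = (43.89 + 1.73 − 41.87) / 41.87 = 3.75 / 41.87 = 8.9563%
MRP = 10.2% − 2.4% = 7.80%
CAPM required = R_f + β·MRP = 2.4% + 0.70 × 7.8% = 7.8600%
α = realised − required = 8.9563% − 7.8600% = +1.10%

+1.10%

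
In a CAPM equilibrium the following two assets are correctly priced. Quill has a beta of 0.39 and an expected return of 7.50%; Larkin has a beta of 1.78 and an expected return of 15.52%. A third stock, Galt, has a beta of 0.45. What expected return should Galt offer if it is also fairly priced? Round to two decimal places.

MRP (SML slope) = (15.52% − 7.50%) / (1.78 − 0.39) = 8.02% / 1.39 = 5.7698%
R_f (intercept) = 7.50% − 0.39 × 5.7698% = 5.2498%
E(R_Galt) = R_f + β × MRP = 5.2498% + 0.45 × 5.7698% = 7.85%

7.85%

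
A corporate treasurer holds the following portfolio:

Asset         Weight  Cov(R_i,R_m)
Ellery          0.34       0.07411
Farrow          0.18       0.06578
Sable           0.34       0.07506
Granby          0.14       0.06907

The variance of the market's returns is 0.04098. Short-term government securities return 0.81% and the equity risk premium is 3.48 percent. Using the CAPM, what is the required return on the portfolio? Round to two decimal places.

6.94%

β_Ellery = 0.07411 / 0.04098 = 1.8084
β_Farrow = 0.06578 / 0.04098 = 1.6052
β_Sable = 0.07506 / 0.04098 = 1.8316
β_Granby = 0.06907 / 0.04098 = 1.6855
β_P = Σ w_i β_i = 0.34×1.8084 + 0.18×1.6052 + 0.34×1.8316 + 0.14×1.6855 = 1.7625
E(R_P) = R_f + β_P × MRP = 0.81% + 1.7625 × 3.48% = 6.94%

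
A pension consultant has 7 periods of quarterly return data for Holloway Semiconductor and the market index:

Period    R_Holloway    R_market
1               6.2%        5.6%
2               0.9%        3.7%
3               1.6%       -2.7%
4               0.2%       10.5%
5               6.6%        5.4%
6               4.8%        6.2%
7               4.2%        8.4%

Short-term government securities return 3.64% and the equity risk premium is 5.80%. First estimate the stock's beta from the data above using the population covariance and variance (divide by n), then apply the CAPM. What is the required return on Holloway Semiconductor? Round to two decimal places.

Mean R_i = (6.2 + 0.9 + 1.6 + 0.2 + 6.6 + 4.8 + 4.2) / 7 = 3.5000%
Mean R_m = (5.6 + 3.7 − 2.7 + 10.5 + 5.4 + 6.2 + 8.4) / 7 = 5.3000%
Σ(R_i − R̄_i)(R_m − R̄_m) = 6.6600  ⇒  Cov = 6.6600 / 7 = 0.9514
Σ(R_m − R̄_m)² = 104.1200  ⇒  Var(R_m) = 104.1200 / 7 = 14.8743
β = Cov / Var(R_m) = 0.9514 / 14.8743 = 0.0640
E(R) = R_f + β × MRP = 3.64% + 0.0640 × 5.80% = 4.01%

4.01%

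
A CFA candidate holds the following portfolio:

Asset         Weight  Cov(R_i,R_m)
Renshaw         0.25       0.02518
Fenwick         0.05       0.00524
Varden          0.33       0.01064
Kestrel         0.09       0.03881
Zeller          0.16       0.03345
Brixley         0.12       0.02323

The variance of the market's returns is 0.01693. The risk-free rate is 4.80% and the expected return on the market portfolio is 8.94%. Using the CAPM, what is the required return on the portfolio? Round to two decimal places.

β_Renshaw = 0.02518 / 0.01693 = 1.4873
β_Fenwick = 0.00524 / 0.01693 = 0.3095
β_Varden = 0.01064 / 0.01693 = 0.6285
β_Kestrel = 0.03881 / 0.01693 = 2.2924
β_Zeller = 0.03345 / 0.01693 = 1.9758
β_Brixley = 0.02323 / 0.01693 = 1.3721
β_P = Σ w_i β_i = 0.25×1.4873 + 0.05×0.3095 + 0.33×0.6285 + 0.09×2.2924 + 0.16×1.9758 + 0.12×1.3721 = 1.2818
MRP = 8.94% − 4.80% = 4.14%
E(R_P) = R_f + β_P × MRP = 4.80% + 1.2818 × 4.14% = 10.11%

10.11%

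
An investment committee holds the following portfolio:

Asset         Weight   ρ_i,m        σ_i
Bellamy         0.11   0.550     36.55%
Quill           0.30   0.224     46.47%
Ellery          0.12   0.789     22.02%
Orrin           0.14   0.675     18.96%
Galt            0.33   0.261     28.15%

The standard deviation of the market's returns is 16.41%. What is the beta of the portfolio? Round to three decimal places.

0.709

β_Bellamy = 0.550 × 36.55% / 16.41% = 1.2250
β_Quill = 0.224 × 46.47% / 16.41% = 0.6343
β_Ellery = 0.789 × 22.02% / 16.41% = 1.0587
β_Orrin = 0.675 × 18.96% / 16.41% = 0.7799
β_Galt = 0.261 × 28.15% / 16.41% = 0.4477
β_P = Σ w_i β_i = 0.11×1.2250 + 0.30×0.6343 + 0.12×1.0587 + 0.14×0.7799 + 0.33×0.4477 = 0.7090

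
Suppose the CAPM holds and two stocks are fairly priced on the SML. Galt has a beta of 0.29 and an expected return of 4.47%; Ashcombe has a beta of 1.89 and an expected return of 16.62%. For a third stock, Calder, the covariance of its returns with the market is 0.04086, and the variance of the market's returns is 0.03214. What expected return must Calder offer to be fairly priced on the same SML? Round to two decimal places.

11.92%

MRP = (16.62% − 4.47%) / (1.89 − 0.29) = 7.5938%
R_f = 4.47% − 0.29 × 7.5938% = 2.2678%
β_Calder = Cov / Var(R_m) = 0.04086 / 0.03214 = 1.2713
E(R_Calder) = R_f + β × MRP = 2.2678% + 1.2713 × 7.5938% = 11.92%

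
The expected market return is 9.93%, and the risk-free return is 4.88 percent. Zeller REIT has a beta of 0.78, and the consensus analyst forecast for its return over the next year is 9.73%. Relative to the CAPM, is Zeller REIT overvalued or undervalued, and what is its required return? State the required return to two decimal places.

MRP = 9.93% − 4.88% = 5.05%
Required return = R_f + β·MRP = 4.88% + 0.78 × 5.05% = 8.82%
Forecast 9.73% > required 8.82% → the stock plots above the SML → undervalued.

Undervalued; required return 8.82%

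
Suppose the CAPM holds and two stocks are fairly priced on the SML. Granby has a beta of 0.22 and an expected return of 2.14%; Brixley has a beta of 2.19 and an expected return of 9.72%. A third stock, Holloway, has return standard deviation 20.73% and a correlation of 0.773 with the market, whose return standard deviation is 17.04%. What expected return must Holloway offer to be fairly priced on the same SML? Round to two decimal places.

MRP = (9.72% − 2.14%) / (2.19 − 0.22) = 3.8477%
R_f = 2.14% − 0.22 × 3.8477% = 1.2935%
β_Holloway = ρ·σ_i/σ_m = 0.773 × 20.73 / 17.04 = 0.9404
E(R_Holloway) = R_f + β × MRP = 1.2935% + 0.9404 × 3.8477% = 4.91%

4.91%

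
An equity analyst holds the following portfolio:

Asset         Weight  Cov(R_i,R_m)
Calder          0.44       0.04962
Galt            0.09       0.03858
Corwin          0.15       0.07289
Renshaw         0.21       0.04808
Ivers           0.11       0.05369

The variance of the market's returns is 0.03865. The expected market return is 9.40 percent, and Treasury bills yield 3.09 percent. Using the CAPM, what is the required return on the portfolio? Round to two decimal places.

β_Calder = 0.04962 / 0.03865 = 1.2838
β_Galt = 0.03858 / 0.03865 = 0.9982
β_Corwin = 0.07289 / 0.03865 = 1.8859
β_Renshaw = 0.04808 / 0.03865 = 1.2440
β_Ivers = 0.05369 / 0.03865 = 1.3891
β_P = Σ w_i β_i = 0.44×1.2838 + 0.09×0.9982 + 0.15×1.8859 + 0.21×1.2440 + 0.11×1.3891 = 1.3516
MRP = 9.40% − 3.09% = 6.31%
E(R_P) = R_f + β_P × MRP = 3.09% + 1.3516 × 6.31% = 11.62%

11.62%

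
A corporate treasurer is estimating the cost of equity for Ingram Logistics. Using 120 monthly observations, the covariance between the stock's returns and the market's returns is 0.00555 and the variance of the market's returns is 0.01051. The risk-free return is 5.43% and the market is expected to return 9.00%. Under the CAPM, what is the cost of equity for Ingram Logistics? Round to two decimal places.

7.32%

β = Cov(R_i, R_m) / Var(R_m) = 0.00555 / 0.01051 = 0.5281
MRP = 9.00% − 5.43% = 3.57%
E(R) = R_f + β × MRP = 5.43% + 0.5281 × 3.57% = 7.32%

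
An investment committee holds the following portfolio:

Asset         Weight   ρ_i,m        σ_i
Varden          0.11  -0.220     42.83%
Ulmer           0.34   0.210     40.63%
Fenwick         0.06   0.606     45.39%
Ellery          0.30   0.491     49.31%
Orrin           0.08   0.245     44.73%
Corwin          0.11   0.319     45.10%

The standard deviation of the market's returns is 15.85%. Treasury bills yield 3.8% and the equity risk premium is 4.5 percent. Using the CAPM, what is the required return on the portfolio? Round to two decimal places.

7.56%

β_Varden = -0.220 × 42.83% / 15.85% = -0.5945
β_Ulmer = 0.210 × 40.63% / 15.85% = 0.5383
β_Fenwick = 0.606 × 45.39% / 15.85% = 1.7354
β_Ellery = 0.491 × 49.31% / 15.85% = 1.5275
β_Orrin = 0.245 × 44.73% / 15.85% = 0.6914
β_Corwin = 0.319 × 45.10% / 15.85% = 0.9077
β_P = Σ w_i β_i = 0.11×-0.5945 + 0.34×0.5383 + 0.06×1.7354 + 0.30×1.5275 + 0.08×0.6914 + 0.11×0.9077 = 0.8352
E(R_P) = R_f + β_P × MRP = 3.8% + 0.8352 × 4.5% = 7.56%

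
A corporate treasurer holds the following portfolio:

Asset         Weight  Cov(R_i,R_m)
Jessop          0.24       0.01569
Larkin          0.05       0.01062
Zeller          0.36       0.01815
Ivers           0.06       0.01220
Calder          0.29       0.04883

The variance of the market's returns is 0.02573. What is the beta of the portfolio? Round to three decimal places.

1.000

β_Jessop = 0.01569 / 0.02573 = 0.6098
β_Larkin = 0.01062 / 0.02573 = 0.4127
β_Zeller = 0.01815 / 0.02573 = 0.7054
β_Ivers = 0.01220 / 0.02573 = 0.4742
β_Calder = 0.04883 / 0.02573 = 1.8978
β_P = Σ w_i β_i = 0.24×0.6098 + 0.05×0.4127 + 0.36×0.7054 + 0.06×0.4742 + 0.29×1.8978 = 0.9997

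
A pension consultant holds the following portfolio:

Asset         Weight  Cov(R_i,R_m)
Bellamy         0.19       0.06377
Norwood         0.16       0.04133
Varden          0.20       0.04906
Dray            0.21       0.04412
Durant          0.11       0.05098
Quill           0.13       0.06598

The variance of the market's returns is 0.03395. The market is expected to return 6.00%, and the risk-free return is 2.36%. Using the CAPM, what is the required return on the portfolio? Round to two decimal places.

β_Bellamy = 0.06377 / 0.03395 = 1.8784
β_Norwood = 0.04133 / 0.03395 = 1.2174
β_Varden = 0.04906 / 0.03395 = 1.4451
β_Dray = 0.04412 / 0.03395 = 1.2996
β_Durant = 0.05098 / 0.03395 = 1.5016
β_Quill = 0.06598 / 0.03395 = 1.9434
β_P = Σ w_i β_i = 0.19×1.8784 + 0.16×1.2174 + 0.20×1.4451 + 0.21×1.2996 + 0.11×1.5016 + 0.13×1.9434 = 1.5314
MRP = 6.00% − 2.36% = 3.64%
E(R_P) = R_f + β_P × MRP = 2.36% + 1.5314 × 3.64% = 7.93%

7.93%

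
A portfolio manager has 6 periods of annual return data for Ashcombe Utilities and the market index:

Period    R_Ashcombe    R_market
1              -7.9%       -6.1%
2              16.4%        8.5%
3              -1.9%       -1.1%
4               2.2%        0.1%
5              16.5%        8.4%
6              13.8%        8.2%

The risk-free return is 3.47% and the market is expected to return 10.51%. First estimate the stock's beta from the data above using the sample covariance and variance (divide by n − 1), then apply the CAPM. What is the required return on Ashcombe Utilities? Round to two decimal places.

15.21%

Mean R_i = (-7.9 + 16.4 − 1.9 + 2.2 + 16.5 + 13.8) / 6 = 6.5167%
Mean R_m = (-6.1 + 8.5 − 1.1 + 0.1 + 8.4 + 8.2) / 6 = 3.0000%
Σ(R_i − R̄_i)(R_m − R̄_m) = 324.3600  ⇒  Cov = 324.3600 / 5 = 64.8720
Σ(R_m − R̄_m)² = 194.4800  ⇒  Var(R_m) = 194.4800 / 5 = 38.8960
β = Cov / Var(R_m) = 64.8720 / 38.8960 = 1.6678
MRP = 10.51% − 3.47% = 7.04%
E(R) = R_f + β × MRP = 3.47% + 1.6678 × 7.04% = 15.21%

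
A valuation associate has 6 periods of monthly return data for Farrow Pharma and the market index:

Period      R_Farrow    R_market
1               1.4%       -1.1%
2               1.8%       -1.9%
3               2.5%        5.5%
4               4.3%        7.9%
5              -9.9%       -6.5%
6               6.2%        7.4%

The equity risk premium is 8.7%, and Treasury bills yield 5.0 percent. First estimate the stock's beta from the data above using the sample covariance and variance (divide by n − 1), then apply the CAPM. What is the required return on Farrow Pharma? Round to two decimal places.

Mean R_i = (1.4 + 1.8 + 2.5 + 4.3 − 9.9 + 6.2) / 6 = 1.0500%
Mean R_m = (-1.1 − 1.9 + 5.5 + 7.9 − 6.5 + 7.4) / 6 = 1.8833%
Σ(R_i − R̄_i)(R_m − R̄_m) = 141.1250  ⇒  Cov = 141.1250 / 5 = 28.2250
Σ(R_m − R̄_m)² = 173.2083  ⇒  Var(R_m) = 173.2083 / 5 = 34.6417
β = Cov / Var(R_m) = 28.2250 / 34.6417 = 0.8148
E(R) = R_f + β × MRP = 5.0% + 0.8148 × 8.7% = 12.09%

12.09%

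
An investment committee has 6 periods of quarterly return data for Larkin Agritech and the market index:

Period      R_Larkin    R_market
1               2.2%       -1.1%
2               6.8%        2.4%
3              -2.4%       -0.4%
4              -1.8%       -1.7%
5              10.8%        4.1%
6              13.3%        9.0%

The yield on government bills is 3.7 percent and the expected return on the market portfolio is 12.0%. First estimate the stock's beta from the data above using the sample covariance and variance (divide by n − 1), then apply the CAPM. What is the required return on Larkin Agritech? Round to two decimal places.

16.02%

Mean R_i = (2.2 + 6.8 − 2.4 − 1.8 + 10.8 + 13.3) / 6 = 4.8167%
Mean R_m = (-1.1 + 2.4 − 0.4 − 1.7 + 4.1 + 9.0) / 6 = 2.0500%
Σ(R_i − R̄_i)(R_m − R̄_m) = 122.6550  ⇒  Cov = 122.6550 / 5 = 24.5310
Σ(R_m − R̄_m)² = 82.6150  ⇒  Var(R_m) = 82.6150 / 5 = 16.5230
β = Cov / Var(R_m) = 24.5310 / 16.5230 = 1.4847
MRP = 12.0% − 3.7% = 8.30%
E(R) = R_f + β × MRP = 3.7% + 1.4847 × 8.3% = 16.02%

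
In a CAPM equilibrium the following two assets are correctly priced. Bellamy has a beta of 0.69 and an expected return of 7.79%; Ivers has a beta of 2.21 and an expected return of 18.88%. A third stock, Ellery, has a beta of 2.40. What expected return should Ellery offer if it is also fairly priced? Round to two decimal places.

20.27%

MRP (SML slope) = (18.88% − 7.79%) / (2.21 − 0.69) = 11.09% / 1.52 = 7.2961%
R_f (intercept) = 7.79% − 0.69 × 7.2961% = 2.7557%
E(R_Ellery) = R_f + β × MRP = 2.7557% + 2.40 × 7.2961% = 20.27%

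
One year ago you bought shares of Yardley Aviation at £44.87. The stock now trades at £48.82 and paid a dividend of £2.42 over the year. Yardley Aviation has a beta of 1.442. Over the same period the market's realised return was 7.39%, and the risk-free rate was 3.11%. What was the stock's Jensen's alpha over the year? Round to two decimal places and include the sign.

Realised HPR = (P1 + D1 − P0) / P0 = (48.82 + 2.42 − 44.87) / 44.87 = 6.37 / 44.87 = 14.1966%
MRP = 7.39% − 3.11% = 4.28%
CAPM required = R_f + β·MRP = 3.11% + 1.442 × 4.28% = 9.28176%
α = realised − required = 14.1966% − 9.28176% = +4.91%

+4.91%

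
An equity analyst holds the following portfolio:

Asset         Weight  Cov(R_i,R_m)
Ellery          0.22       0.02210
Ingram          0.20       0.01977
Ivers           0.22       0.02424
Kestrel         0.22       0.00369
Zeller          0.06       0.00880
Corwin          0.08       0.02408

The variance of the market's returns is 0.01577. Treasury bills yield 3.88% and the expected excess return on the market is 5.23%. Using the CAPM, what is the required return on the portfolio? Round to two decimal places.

β_Ellery = 0.02210 / 0.01577 = 1.4014
β_Ingram = 0.01977 / 0.01577 = 1.2536
β_Ivers = 0.02424 / 0.01577 = 1.5371
β_Kestrel = 0.00369 / 0.01577 = 0.2340
β_Zeller = 0.00880 / 0.01577 = 0.5580
β_Corwin = 0.02408 / 0.01577 = 1.5269
β_P = Σ w_i β_i = 0.22×1.4014 + 0.20×1.2536 + 0.22×1.5371 + 0.22×0.2340 + 0.06×0.5580 + 0.08×1.5269 = 1.1043
E(R_P) = R_f + β_P × MRP = 3.88% + 1.1043 × 5.23% = 9.66%

9.66%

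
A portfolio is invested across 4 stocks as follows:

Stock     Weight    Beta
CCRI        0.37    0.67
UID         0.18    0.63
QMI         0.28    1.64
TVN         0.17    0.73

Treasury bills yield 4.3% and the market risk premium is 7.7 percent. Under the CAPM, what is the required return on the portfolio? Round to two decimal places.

β_P = Σ w_i β_i = 0.37×0.67 + 0.18×0.63 + 0.28×1.64 + 0.17×0.73 = 0.9446
E(R_P) = R_f + β_P × MRP = 4.3% + 0.9446 × 7.7% = 11.57%

11.57%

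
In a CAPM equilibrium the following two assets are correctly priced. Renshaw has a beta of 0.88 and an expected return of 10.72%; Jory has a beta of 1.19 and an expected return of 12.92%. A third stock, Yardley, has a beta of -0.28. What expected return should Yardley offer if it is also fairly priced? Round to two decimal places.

2.49%

MRP (SML slope) = (12.92% − 10.72%) / (1.19 − 0.88) = 2.20% / 0.31 = 7.0968%
R_f (intercept) = 10.72% − 0.88 × 7.0968% = 4.4748%
E(R_Yardley) = R_f + β × MRP = 4.4748% + -0.28 × 7.0968% = 2.49%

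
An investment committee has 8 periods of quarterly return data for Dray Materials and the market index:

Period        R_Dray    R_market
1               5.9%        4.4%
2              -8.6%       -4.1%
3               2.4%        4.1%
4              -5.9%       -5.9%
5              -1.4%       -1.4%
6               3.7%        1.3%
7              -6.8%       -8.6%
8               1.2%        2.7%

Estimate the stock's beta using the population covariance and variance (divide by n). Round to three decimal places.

Mean R_i = (5.9 − 8.6 + 2.4 − 5.9 − 1.4 + 3.7 − 6.8 + 1.2) / 8 = -1.1875%
Mean R_m = (4.4 − 4.1 + 4.1 − 5.9 − 1.4 + 1.3 − 8.6 + 2.7) / 8 = -0.9375%
Σ(R_i − R̄_i)(R_m − R̄_m) = 165.4538  ⇒  Cov = 165.4538 / 8 = 20.6817
Σ(R_m − R̄_m)² = 165.6588  ⇒  Var(R_m) = 165.6588 / 8 = 20.7074
β = Cov / Var(R_m) = 20.6817 / 20.7074 = 0.9988

0.999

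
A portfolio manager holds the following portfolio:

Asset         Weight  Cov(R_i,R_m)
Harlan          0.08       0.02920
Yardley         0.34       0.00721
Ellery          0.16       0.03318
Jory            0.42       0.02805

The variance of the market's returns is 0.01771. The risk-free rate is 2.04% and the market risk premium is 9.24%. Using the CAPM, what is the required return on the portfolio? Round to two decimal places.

13.45%

β_Harlan = 0.02920 / 0.01771 = 1.6488
β_Yardley = 0.00721 / 0.01771 = 0.4071
β_Ellery = 0.03318 / 0.01771 = 1.8735
β_Jory = 0.02805 / 0.01771 = 1.5839
β_P = Σ w_i β_i = 0.08×1.6488 + 0.34×0.4071 + 0.16×1.8735 + 0.42×1.5839 = 1.2353
E(R_P) = R_f + β_P × MRP = 2.04% + 1.2353 × 9.24% = 13.45%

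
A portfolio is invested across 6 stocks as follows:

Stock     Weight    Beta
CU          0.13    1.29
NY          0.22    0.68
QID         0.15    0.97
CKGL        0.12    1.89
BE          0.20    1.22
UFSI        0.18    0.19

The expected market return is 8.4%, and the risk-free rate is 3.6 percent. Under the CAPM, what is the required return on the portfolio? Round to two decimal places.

β_P = Σ w_i β_i = 0.13×1.29 + 0.22×0.68 + 0.15×0.97 + 0.12×1.89 + 0.20×1.22 + 0.18×0.19 = 0.9678
MRP = 8.4% − 3.6% = 4.80%
E(R_P) = R_f + β_P × MRP = 3.6% + 0.9678 × 4.8% = 8.25%

8.25%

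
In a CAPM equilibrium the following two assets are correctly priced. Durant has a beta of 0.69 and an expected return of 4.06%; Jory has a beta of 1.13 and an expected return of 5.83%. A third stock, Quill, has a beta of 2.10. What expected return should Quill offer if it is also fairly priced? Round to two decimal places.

MRP (SML slope) = (5.83% − 4.06%) / (1.13 − 0.69) = 1.77% / 0.44 = 4.0227%
R_f (intercept) = 4.06% − 0.69 × 4.0227% = 1.2843%
E(R_Quill) = R_f + β × MRP = 1.2843% + 2.10 × 4.0227% = 9.73%

9.73%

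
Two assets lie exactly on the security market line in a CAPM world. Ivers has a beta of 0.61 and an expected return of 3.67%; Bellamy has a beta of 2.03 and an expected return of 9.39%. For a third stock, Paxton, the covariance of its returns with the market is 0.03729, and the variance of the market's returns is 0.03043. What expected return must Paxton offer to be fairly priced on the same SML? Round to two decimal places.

MRP = (9.39% − 3.67%) / (2.03 − 0.61) = 4.0282%
R_f = 3.67% − 0.61 × 4.0282% = 1.2128%
β_Paxton = Cov / Var(R_m) = 0.03729 / 0.03043 = 1.2254
E(R_Paxton) = R_f + β × MRP = 1.2128% + 1.2254 × 4.0282% = 6.15%

6.15%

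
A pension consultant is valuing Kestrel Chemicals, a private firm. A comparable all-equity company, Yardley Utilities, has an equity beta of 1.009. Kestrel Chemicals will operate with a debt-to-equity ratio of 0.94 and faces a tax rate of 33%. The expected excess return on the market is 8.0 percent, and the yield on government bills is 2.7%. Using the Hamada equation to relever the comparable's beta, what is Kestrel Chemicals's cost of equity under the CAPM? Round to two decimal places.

15.86%

β_L = β_U × [1 + (1 − t)(D/E)] = 1.009 × [1 + (1 − 0.33) × 0.94]
    = 1.009 × [1 + 0.67 × 0.94] = 1.009 × 1.6298 = 1.6445
E(R) = R_f + β_L × MRP = 2.7% + 1.6445 × 8.0% = 15.86%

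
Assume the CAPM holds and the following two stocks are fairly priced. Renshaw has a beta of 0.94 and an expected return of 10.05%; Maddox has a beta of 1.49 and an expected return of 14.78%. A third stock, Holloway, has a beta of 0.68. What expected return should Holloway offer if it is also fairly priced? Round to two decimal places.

7.81%

MRP (SML slope) = (14.78% − 10.05%) / (1.49 − 0.94) = 4.73% / 0.55 = 8.6000%
R_f (intercept) = 10.05% − 0.94 × 8.6000% = 1.9660%
E(R_Holloway) = R_f + β × MRP = 1.9660% + 0.68 × 8.6000% = 7.81%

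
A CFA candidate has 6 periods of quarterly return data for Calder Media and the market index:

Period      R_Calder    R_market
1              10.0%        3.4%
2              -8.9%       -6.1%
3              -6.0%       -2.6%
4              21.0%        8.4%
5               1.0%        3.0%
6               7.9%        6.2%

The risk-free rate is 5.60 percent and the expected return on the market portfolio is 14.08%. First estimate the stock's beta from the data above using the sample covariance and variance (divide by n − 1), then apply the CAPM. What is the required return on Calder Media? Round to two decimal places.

Mean R_i = (10.0 − 8.9 − 6.0 + 21.0 + 1.0 + 7.9) / 6 = 4.1667%
Mean R_m = (3.4 − 6.1 − 2.6 + 8.4 + 3.0 + 6.2) / 6 = 2.0500%
Σ(R_i − R̄_i)(R_m − R̄_m) = 281.0200  ⇒  Cov = 281.0200 / 5 = 56.2040
Σ(R_m − R̄_m)² = 148.3150  ⇒  Var(R_m) = 148.3150 / 5 = 29.6630
β = Cov / Var(R_m) = 56.2040 / 29.6630 = 1.8948
MRP = 14.08% − 5.60% = 8.48%
E(R) = R_f + β × MRP = 5.60% + 1.8948 × 8.48% = 21.67%

21.67%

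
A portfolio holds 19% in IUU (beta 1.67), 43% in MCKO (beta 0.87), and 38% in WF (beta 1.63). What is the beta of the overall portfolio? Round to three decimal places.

1.311

β_P = Σ w_i β_i = 0.19×1.67 + 0.43×0.87 + 0.38×1.63 = 1.3108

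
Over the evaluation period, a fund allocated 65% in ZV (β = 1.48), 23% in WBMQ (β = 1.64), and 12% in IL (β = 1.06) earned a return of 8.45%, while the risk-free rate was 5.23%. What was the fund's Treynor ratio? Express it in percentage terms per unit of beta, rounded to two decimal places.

2.20%

β_P = 0.65×1.48 + 0.23×1.64 + 0.12×1.06 = 1.4664
Treynor = (R_P − R_f) / β_P = (8.45% − 5.23%) / 1.4664 = 3.22% / 1.4664 = 2.20%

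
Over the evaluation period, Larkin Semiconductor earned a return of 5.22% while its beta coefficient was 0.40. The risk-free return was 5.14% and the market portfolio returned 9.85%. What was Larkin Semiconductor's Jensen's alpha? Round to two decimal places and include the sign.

-1.80%

Market excess return = 9.85% − 5.14% = 4.71%
CAPM benchmark = R_f + β(R_m − R_f) = 5.14% + 0.40 × 4.71% = 7.0240%
α = actual − benchmark = 5.22% − 7.0240% = -1.80%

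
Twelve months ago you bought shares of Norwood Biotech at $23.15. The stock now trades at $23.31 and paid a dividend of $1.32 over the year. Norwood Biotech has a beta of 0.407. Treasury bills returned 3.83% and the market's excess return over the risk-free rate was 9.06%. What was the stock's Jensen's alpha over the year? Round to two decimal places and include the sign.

-1.12%

Realised HPR = (P1 + D1 − P0) / P0 = (23.31 + 1.32 − 23.15) / 23.15 = 1.48 / 23.15 = 6.3931%
CAPM required = R_f + β·MRP = 3.83% + 0.407 × 9.06% = 7.51742%
α = realised − required = 6.3931% − 7.51742% = -1.12%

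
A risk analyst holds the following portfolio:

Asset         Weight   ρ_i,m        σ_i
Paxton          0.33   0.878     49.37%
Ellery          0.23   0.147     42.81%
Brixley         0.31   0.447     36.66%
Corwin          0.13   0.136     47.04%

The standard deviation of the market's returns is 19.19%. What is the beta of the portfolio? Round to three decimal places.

β_Paxton = 0.878 × 49.37% / 19.19% = 2.2588
β_Ellery = 0.147 × 42.81% / 19.19% = 0.3279
β_Brixley = 0.447 × 36.66% / 19.19% = 0.8539
β_Corwin = 0.136 × 47.04% / 19.19% = 0.3334
β_P = Σ w_i β_i = 0.33×2.2588 + 0.23×0.3279 + 0.31×0.8539 + 0.13×0.3334 = 1.1289

1.129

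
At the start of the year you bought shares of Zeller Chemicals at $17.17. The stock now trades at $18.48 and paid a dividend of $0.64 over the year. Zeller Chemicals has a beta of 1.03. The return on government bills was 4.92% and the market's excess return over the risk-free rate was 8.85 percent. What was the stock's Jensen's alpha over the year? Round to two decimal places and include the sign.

Realised HPR = (P1 + D1 − P0) / P0 = (18.48 + 0.64 − 17.17) / 17.17 = 1.95 / 17.17 = 11.3570%
CAPM required = R_f + β·MRP = 4.92% + 1.03 × 8.85% = 14.0355%
α = realised − required = 11.3570% − 14.0355% = -2.68%

-2.68%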